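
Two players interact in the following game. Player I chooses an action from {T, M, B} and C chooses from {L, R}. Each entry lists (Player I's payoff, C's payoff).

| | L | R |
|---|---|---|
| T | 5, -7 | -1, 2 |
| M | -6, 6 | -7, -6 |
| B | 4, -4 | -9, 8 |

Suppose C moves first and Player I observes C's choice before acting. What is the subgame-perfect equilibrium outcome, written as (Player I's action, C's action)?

(T, R)

Player I best-responds to each possible C move:
- L: Player I compares 5, -6, 4 and picks T; C would get -7.
- R: Player I compares -1, -7, -9 and picks T; C would get 2.
Maximizing over -7, 2, C chooses R. Subgame-perfect outcome: (T, R) with payoffs (-1, 2).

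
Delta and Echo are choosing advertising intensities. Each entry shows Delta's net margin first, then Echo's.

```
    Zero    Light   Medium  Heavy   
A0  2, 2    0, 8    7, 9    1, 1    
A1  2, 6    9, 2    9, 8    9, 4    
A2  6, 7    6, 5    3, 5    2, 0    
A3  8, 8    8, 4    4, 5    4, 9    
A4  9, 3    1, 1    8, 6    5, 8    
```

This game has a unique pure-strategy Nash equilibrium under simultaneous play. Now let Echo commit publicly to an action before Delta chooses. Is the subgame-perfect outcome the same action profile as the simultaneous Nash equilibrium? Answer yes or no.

Delta best-responds to each possible Echo move:
- Zero → Delta plays A4 (best of 2, 2, 6, 8, 9); Echo gets 3.
- Light → Delta plays A1 (best of 0, 9, 6, 8, 1); Echo gets 2.
- Medium → Delta plays A1 (best of 7, 9, 3, 4, 8); Echo gets 8.
- Heavy → Delta plays A1 (best of 1, 9, 2, 4, 5); Echo gets 4.
Among 3, 2, 8, 4, the best is 8 at Medium. Subgame-perfect outcome: (A1, Medium) with payoffs (9, 8).
Under simultaneous play:
Delta's best replies: Zero→A4; Light→A1; Medium→A1; Heavy→A1.
Echo's best replies: A0→Medium; A1→Medium; A2→Zero; A3→Heavy; A4→Heavy.
The unique mutual best reply is (A1, Medium), giving (9, 8).
Sequential outcome (A1, Medium) coincides with the Nash profile (A1, Medium).

yes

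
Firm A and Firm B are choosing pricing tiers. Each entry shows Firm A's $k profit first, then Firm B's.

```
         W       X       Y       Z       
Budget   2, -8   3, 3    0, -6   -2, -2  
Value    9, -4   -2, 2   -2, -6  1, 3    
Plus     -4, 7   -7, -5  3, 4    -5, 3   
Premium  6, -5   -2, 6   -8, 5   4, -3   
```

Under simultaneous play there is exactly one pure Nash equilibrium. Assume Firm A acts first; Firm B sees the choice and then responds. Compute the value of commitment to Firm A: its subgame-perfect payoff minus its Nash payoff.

Solve by backward induction (Firm A leads).
- Budget: Firm B compares -8, 3, -6, -2 and picks X; Firm A would get 3.
- Value: Firm B compares -4, 2, -6, 3 and picks Z; Firm A would get 1.
- Plus: Firm B compares 7, -5, 4, 3 and picks W; Firm A would get -4.
- Premium: Firm B compares -5, 6, 5, -3 and picks X; Firm A would get -2.
Firm A's induced payoffs are 3, 1, -4, -2, so Firm A commits to Budget. Subgame-perfect outcome: (Budget, X) with payoffs (3, 3).
For the simultaneous game, intersect best replies.
Firm A's best replies: W→Value; X→Budget; Y→Plus; Z→Premium.
Firm B's best replies: Budget→X; Value→Z; Plus→W; Premium→X.
The unique mutual best reply is (Budget, X), giving (3, 3).
Firm A's commitment gain: 3 − 3 = 0.

0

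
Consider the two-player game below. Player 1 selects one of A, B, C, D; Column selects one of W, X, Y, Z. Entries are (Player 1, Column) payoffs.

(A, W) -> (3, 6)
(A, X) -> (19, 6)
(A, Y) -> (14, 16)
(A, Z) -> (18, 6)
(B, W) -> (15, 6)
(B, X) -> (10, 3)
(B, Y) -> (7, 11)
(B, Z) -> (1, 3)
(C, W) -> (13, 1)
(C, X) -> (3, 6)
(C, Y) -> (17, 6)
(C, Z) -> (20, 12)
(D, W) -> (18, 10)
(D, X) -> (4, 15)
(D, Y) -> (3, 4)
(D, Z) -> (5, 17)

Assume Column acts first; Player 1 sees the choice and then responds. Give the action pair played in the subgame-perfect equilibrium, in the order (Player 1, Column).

(C, Z)

Backward induction with Column moving first.
- W: BR = D, leader payoff 10.
- X: BR = A, leader payoff 6.
- Y: BR = C, leader payoff 6.
- Z: BR = C, leader payoff 12.
Column's induced payoffs are 10, 6, 6, 12, so Column commits to Z. Subgame-perfect outcome: (C, Z) with payoffs (20, 12).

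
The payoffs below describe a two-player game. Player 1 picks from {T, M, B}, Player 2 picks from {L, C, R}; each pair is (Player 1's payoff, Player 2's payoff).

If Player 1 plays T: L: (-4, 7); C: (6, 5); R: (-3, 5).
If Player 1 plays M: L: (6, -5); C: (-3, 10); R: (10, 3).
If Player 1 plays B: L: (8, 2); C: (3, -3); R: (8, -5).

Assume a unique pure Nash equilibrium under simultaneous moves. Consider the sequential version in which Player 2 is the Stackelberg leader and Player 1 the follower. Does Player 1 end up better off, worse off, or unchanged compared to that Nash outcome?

Solve by backward induction (Player 2 leads).
- L: Player 1 compares -4, 6, 8 and picks B; Player 2 would get 2.
- C: Player 1 compares 6, -3, 3 and picks T; Player 2 would get 5.
- R: Player 1 compares -3, 10, 8 and picks M; Player 2 would get 3.
Maximizing over 2, 5, 3, Player 2 chooses C. Subgame-perfect outcome: (T, C) with payoffs (6, 5).
For the simultaneous game, intersect best replies.
Player 1's best replies: L→B; C→T; R→M.
Player 2's best replies: T→L; M→C; B→L.
The unique mutual best reply is (B, L), giving (8, 2).
Player 1 earns 6 sequentially versus 8 at the Nash outcome: worse off.

worse off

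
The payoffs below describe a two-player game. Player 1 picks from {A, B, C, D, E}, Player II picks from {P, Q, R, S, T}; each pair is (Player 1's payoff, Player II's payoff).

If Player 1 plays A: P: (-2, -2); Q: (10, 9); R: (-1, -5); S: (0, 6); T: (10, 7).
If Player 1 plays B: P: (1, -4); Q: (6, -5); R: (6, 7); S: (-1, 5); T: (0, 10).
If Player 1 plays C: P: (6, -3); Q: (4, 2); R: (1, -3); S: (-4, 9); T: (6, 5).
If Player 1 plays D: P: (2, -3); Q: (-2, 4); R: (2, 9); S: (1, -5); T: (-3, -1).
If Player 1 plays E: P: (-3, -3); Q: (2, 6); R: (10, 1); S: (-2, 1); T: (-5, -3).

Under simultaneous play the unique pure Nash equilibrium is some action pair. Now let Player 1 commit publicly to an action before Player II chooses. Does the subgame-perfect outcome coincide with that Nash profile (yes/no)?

yes

Work backward from Player II's decision.
- A: BR = Q, leader payoff 10.
- B: BR = T, leader payoff 0.
- C: BR = S, leader payoff -4.
- D: BR = R, leader payoff 2.
- E: BR = Q, leader payoff 2.
Maximizing over 10, 0, -4, 2, 2, Player 1 chooses A. Subgame-perfect outcome: (A, Q) with payoffs (10, 9).
Now find the simultaneous Nash equilibrium.
Player 1's best replies: P→C; Q→A; R→E; S→D; T→A.
Player II's best replies: A→Q; B→T; C→S; D→R; E→Q.
Only (A, Q) has each player best-responding; Nash payoffs (10, 9).
Sequential outcome (A, Q) coincides with the Nash profile (A, Q).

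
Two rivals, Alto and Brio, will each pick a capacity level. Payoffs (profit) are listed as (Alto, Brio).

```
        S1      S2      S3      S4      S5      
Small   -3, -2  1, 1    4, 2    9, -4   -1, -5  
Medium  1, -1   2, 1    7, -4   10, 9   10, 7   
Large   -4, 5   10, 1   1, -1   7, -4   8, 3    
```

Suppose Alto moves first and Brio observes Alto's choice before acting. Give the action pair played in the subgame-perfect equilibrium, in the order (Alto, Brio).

Solve by backward induction (Alto leads).
- Small: BR = S3, leader payoff 4.
- Medium: BR = S4, leader payoff 10.
- Large: BR = S1, leader payoff -4.
Among 4, 10, -4, the best is 10 at Medium. Subgame-perfect outcome: (Medium, S4) with payoffs (10, 9).

(Medium, S4)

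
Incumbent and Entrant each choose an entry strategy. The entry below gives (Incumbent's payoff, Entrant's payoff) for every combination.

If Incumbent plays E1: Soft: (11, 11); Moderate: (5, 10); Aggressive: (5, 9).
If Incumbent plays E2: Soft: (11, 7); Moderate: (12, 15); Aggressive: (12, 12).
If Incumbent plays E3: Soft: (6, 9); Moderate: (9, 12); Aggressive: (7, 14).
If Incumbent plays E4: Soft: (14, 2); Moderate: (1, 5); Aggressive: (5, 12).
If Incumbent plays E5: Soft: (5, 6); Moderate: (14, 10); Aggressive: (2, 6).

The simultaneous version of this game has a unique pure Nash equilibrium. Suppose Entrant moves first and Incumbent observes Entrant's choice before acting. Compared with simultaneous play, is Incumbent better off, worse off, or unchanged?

worse off

Backward induction with Entrant moving first.
- Soft → Incumbent plays E4 (best of 11, 11, 6, 14, 5); Entrant gets 2.
- Moderate → Incumbent plays E5 (best of 5, 12, 9, 1, 14); Entrant gets 10.
- Aggressive → Incumbent plays E2 (best of 5, 12, 7, 5, 2); Entrant gets 12.
Entrant's induced payoffs are 2, 10, 12, so Entrant commits to Aggressive. Subgame-perfect outcome: (E2, Aggressive) with payoffs (12, 12).
For the simultaneous game, intersect best replies.
Incumbent's best replies: Soft→E4; Moderate→E5; Aggressive→E2.
Entrant's best replies: E1→Soft; E2→Moderate; E3→Aggressive; E4→Aggressive; E5→Moderate.
Only (E5, Moderate) has each player best-responding; Nash payoffs (14, 10).
Incumbent earns 12 sequentially versus 14 at the Nash outcome: worse off.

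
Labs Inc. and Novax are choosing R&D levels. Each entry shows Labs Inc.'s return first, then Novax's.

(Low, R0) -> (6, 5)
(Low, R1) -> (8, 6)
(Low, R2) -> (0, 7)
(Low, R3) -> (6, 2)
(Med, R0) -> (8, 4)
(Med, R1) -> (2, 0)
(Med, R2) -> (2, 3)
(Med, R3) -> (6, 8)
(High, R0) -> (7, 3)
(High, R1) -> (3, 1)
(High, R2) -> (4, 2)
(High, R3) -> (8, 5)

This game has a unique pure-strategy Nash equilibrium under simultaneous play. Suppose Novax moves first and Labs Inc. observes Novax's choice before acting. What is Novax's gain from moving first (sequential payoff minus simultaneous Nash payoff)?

1

Work backward from Labs Inc.'s decision.
- R0: Labs Inc. compares 6, 8, 7 and picks Med; Novax would get 4.
- R1: Labs Inc. compares 8, 2, 3 and picks Low; Novax would get 6.
- R2: Labs Inc. compares 0, 2, 4 and picks High; Novax would get 2.
- R3: Labs Inc. compares 6, 6, 8 and picks High; Novax would get 5.
Among 4, 6, 2, 5, the best is 6 at R1. Subgame-perfect outcome: (Low, R1) with payoffs (8, 6).
Under simultaneous play:
Labs Inc.'s best replies: R0→Med; R1→Low; R2→High; R3→High.
Novax's best replies: Low→R2; Med→R3; High→R3.
The unique mutual best reply is (High, R3), giving (8, 5).
Novax's commitment gain: 6 − 5 = 1.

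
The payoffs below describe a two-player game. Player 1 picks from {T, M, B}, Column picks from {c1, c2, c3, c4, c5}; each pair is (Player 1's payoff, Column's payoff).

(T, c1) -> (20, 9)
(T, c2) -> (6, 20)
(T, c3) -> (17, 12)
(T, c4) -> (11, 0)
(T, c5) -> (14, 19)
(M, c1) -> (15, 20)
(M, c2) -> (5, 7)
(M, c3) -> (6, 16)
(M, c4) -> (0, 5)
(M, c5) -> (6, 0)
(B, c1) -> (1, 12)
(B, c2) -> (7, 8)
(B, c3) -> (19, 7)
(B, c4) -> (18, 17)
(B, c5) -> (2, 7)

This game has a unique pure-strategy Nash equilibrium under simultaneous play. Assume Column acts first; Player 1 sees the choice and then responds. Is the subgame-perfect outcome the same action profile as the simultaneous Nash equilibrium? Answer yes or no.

Backward induction with Column moving first.
- c1: BR = T, leader payoff 9.
- c2: BR = B, leader payoff 8.
- c3: BR = B, leader payoff 7.
- c4: BR = B, leader payoff 17.
- c5: BR = T, leader payoff 19.
Maximizing over 9, 8, 7, 17, 19, Column chooses c5. Subgame-perfect outcome: (T, c5) with payoffs (14, 19).
For the simultaneous game, intersect best replies.
Player 1's best replies: c1→T; c2→B; c3→B; c4→B; c5→T.
Column's best replies: T→c2; M→c1; B→c4.
The unique mutual best reply is (B, c4), giving (18, 17).
Sequential outcome (T, c5) differs from the Nash profile (B, c4).

no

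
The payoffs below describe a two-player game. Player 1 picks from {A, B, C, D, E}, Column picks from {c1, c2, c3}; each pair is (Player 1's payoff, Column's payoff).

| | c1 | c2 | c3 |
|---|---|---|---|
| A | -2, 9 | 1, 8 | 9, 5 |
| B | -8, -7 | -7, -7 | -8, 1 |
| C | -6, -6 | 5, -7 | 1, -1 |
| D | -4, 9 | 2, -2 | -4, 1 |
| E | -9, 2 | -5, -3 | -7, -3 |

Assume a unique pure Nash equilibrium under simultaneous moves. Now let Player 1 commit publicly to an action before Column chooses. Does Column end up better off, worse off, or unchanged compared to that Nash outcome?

Solve by backward induction (Player 1 leads).
- A: Column compares 9, 8, 5 and picks c1; Player 1 would get -2.
- B: Column compares -7, -7, 1 and picks c3; Player 1 would get -8.
- C: Column compares -6, -7, -1 and picks c3; Player 1 would get 1.
- D: Column compares 9, -2, 1 and picks c1; Player 1 would get -4.
- E: Column compares 2, -3, -3 and picks c1; Player 1 would get -9.
Maximizing over -2, -8, 1, -4, -9, Player 1 chooses C. Subgame-perfect outcome: (C, c3) with payoffs (1, -1).
Now find the simultaneous Nash equilibrium.
Player 1's best replies: c1→A; c2→C; c3→A.
Column's best replies: A→c1; B→c3; C→c3; D→c1; E→c1.
Only (A, c1) has each player best-responding; Nash payoffs (-2, 9).
Column earns -1 sequentially versus 9 at the Nash outcome: worse off.

worse off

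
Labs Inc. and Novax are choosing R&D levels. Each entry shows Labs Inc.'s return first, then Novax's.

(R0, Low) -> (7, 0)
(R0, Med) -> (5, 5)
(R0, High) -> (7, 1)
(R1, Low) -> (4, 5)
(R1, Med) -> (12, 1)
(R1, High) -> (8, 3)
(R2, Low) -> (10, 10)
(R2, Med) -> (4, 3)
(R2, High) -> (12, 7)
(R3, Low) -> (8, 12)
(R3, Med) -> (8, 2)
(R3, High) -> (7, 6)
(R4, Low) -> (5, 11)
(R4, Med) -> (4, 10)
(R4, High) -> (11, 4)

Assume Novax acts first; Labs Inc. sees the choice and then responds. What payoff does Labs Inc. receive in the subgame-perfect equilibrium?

Work backward from Labs Inc.'s decision.
- Low: Labs Inc. compares 7, 4, 10, 8, 5 and picks R2; Novax would get 10.
- Med: Labs Inc. compares 5, 12, 4, 8, 4 and picks R1; Novax would get 1.
- High: Labs Inc. compares 7, 8, 12, 7, 11 and picks R2; Novax would get 7.
Novax's induced payoffs are 10, 1, 7, so Novax commits to Low. Subgame-perfect outcome: (R2, Low) with payoffs (10, 10).

10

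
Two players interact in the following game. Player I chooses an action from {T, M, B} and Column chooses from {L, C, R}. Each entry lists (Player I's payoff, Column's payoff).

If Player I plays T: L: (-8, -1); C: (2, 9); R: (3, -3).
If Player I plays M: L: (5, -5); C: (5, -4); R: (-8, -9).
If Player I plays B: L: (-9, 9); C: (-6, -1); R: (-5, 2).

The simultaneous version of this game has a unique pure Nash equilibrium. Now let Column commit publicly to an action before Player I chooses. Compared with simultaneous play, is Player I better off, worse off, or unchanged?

Player I best-responds to each possible Column move:
- L → Player I plays M (best of -8, 5, -9); Column gets -5.
- C → Player I plays M (best of 2, 5, -6); Column gets -4.
- R → Player I plays T (best of 3, -8, -5); Column gets -3.
Column's induced payoffs are -5, -4, -3, so Column commits to R. Subgame-perfect outcome: (T, R) with payoffs (3, -3).
Under simultaneous play:
Player I's best replies: L→M; C→M; R→T.
Column's best replies: T→C; M→C; B→L.
The unique mutual best reply is (M, C), giving (5, -4).
Player I earns 3 sequentially versus 5 at the Nash outcome: worse off.

worse off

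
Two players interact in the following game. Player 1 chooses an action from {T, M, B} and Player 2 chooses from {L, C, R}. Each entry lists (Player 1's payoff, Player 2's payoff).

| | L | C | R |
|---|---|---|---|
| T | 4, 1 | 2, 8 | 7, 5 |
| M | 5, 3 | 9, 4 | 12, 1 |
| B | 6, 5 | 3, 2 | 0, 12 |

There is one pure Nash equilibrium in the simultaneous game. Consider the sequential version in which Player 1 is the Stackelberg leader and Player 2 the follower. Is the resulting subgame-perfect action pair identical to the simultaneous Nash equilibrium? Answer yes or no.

yes

Backward induction with Player 1 moving first.
- T: Player 2 compares 1, 8, 5 and picks C; Player 1 would get 2.
- M: Player 2 compares 3, 4, 1 and picks C; Player 1 would get 9.
- B: Player 2 compares 5, 2, 12 and picks R; Player 1 would get 0.
Among 2, 9, 0, the best is 9 at M. Subgame-perfect outcome: (M, C) with payoffs (9, 4).
Under simultaneous play:
Player 1's best replies: L→B; C→M; R→M.
Player 2's best replies: T→C; M→C; B→R.
Only (M, C) has each player best-responding; Nash payoffs (9, 4).
Sequential outcome (M, C) coincides with the Nash profile (M, C).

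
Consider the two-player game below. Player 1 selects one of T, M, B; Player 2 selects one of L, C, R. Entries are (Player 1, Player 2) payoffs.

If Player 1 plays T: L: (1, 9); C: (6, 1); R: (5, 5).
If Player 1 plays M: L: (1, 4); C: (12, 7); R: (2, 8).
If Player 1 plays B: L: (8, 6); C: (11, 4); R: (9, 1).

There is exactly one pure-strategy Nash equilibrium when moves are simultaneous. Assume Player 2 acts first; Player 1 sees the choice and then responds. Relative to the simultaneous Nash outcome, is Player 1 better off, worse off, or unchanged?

better off

Solve by backward induction (Player 2 leads).
- L: Player 1 compares 1, 1, 8 and picks B; Player 2 would get 6.
- C: Player 1 compares 6, 12, 11 and picks M; Player 2 would get 7.
- R: Player 1 compares 5, 2, 9 and picks B; Player 2 would get 1.
Player 2's induced payoffs are 6, 7, 1, so Player 2 commits to C. Subgame-perfect outcome: (M, C) with payoffs (12, 7).
For the simultaneous game, intersect best replies.
Player 1's best replies: L→B; C→M; R→B.
Player 2's best replies: T→L; M→R; B→L.
Only (B, L) has each player best-responding; Nash payoffs (8, 6).
Player 1 earns 12 sequentially versus 8 at the Nash outcome: better off.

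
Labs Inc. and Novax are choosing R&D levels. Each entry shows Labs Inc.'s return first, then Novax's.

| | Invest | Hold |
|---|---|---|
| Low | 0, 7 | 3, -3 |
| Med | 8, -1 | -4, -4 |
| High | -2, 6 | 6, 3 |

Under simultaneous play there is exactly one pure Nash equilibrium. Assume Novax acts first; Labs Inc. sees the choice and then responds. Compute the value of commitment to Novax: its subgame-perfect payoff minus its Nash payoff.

Work backward from Labs Inc.'s decision.
- Invest: Labs Inc. compares 0, 8, -2 and picks Med; Novax would get -1.
- Hold: Labs Inc. compares 3, -4, 6 and picks High; Novax would get 3.
Maximizing over -1, 3, Novax chooses Hold. Subgame-perfect outcome: (High, Hold) with payoffs (6, 3).
Now find the simultaneous Nash equilibrium.
Labs Inc.'s best replies: Invest→Med; Hold→High.
Novax's best replies: Low→Invest; Med→Invest; High→Invest.
Only (Med, Invest) has each player best-responding; Nash payoffs (8, -1).
Novax's commitment gain: 3 − -1 = 4.

4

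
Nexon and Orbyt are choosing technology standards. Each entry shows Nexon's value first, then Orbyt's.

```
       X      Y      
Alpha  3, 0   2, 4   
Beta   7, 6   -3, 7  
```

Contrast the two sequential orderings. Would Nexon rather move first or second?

If Nexon leads: Orbyt's best replies are Alpha→Y, Beta→Y; Nexon's induced payoffs 2, -3; outcome (Alpha, Y), payoffs (2, 4).
If Orbyt leads: Nexon's best replies are X→Beta, Y→Alpha; Orbyt's induced payoffs 6, 4; outcome (Beta, X), payoffs (7, 6).
Nexon gets 2 moving first and 7 moving second, so Nexon prefers to move second.

second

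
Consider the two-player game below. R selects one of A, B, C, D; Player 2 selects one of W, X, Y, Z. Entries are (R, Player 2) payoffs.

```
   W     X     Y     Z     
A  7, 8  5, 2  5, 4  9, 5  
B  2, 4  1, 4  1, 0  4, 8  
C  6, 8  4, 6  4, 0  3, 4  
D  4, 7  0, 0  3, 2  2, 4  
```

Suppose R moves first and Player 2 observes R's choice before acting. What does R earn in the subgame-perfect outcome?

Work backward from Player 2's decision.
- A: BR = W, leader payoff 7.
- B: BR = Z, leader payoff 4.
- C: BR = W, leader payoff 6.
- D: BR = W, leader payoff 4.
Maximizing over 7, 4, 6, 4, R chooses A. Subgame-perfect outcome: (A, W) with payoffs (7, 8).

7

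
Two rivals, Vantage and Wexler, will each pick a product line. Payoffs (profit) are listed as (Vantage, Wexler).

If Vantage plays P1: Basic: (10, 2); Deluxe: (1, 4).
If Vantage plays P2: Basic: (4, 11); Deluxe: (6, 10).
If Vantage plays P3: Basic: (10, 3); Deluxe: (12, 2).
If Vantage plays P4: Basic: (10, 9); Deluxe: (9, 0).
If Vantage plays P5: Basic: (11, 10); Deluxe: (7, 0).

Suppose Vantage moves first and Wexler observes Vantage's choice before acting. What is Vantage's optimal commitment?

Wexler best-responds to each possible Vantage move:
- P1: BR = Deluxe, leader payoff 1.
- P2: BR = Basic, leader payoff 4.
- P3: BR = Basic, leader payoff 10.
- P4: BR = Basic, leader payoff 10.
- P5: BR = Basic, leader payoff 11.
Vantage's induced payoffs are 1, 4, 10, 10, 11, so Vantage commits to P5. Subgame-perfect outcome: (P5, Basic) with payoffs (11, 10).

P5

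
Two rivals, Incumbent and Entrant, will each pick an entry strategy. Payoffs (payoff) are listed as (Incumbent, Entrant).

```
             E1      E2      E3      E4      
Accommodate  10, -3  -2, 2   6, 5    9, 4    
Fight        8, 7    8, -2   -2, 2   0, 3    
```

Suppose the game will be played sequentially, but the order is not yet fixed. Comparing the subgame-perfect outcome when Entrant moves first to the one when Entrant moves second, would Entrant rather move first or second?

If Incumbent leads: Entrant's best replies are Accommodate→E3, Fight→E1; Incumbent's induced payoffs 6, 8; outcome (Fight, E1), payoffs (8, 7).
If Entrant leads: Incumbent's best replies are E1→Accommodate, E2→Fight, E3→Accommodate, E4→Accommodate; Entrant's induced payoffs -3, -2, 5, 4; outcome (Accommodate, E3), payoffs (6, 5).
Entrant gets 5 moving first and 7 moving second, so Entrant prefers to move second.

second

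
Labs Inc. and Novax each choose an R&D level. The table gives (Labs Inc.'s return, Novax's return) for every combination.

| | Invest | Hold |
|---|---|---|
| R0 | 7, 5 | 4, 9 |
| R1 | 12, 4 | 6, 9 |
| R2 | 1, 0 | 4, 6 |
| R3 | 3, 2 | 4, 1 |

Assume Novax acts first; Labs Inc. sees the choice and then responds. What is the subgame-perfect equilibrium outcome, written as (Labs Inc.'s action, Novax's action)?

Backward induction with Novax moving first.
- Invest: BR = R1, leader payoff 4.
- Hold: BR = R1, leader payoff 9.
Among 4, 9, the best is 9 at Hold. Subgame-perfect outcome: (R1, Hold) with payoffs (6, 9).

(R1, Hold)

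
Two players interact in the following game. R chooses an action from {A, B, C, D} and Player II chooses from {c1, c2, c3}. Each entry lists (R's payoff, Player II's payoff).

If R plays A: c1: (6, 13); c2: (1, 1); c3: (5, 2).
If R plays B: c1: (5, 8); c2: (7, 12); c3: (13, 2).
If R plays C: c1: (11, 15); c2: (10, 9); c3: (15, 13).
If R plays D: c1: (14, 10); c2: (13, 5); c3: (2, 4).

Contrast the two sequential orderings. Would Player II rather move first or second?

first

If R leads: Player II's best replies are A→c1, B→c2, C→c1, D→c1; R's induced payoffs 6, 7, 11, 14; outcome (D, c1), payoffs (14, 10).
If Player II leads: R's best replies are c1→D, c2→D, c3→C; Player II's induced payoffs 10, 5, 13; outcome (C, c3), payoffs (15, 13).
Player II gets 13 moving first and 10 moving second, so Player II prefers to move first.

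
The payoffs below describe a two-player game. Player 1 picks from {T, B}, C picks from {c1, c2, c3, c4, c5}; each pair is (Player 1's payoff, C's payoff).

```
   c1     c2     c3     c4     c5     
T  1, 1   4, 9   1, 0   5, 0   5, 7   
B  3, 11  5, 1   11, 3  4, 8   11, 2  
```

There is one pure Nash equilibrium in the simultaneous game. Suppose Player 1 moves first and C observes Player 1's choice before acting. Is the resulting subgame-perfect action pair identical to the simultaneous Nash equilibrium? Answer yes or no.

no

Backward induction with Player 1 moving first.
- T: C compares 1, 9, 0, 0, 7 and picks c2; Player 1 would get 4.
- B: C compares 11, 1, 3, 8, 2 and picks c1; Player 1 would get 3.
Maximizing over 4, 3, Player 1 chooses T. Subgame-perfect outcome: (T, c2) with payoffs (4, 9).
For the simultaneous game, intersect best replies.
Player 1's best replies: c1→B; c2→B; c3→B; c4→T; c5→B.
C's best replies: T→c2; B→c1.
The unique mutual best reply is (B, c1), giving (3, 11).
Sequential outcome (T, c2) differs from the Nash profile (B, c1).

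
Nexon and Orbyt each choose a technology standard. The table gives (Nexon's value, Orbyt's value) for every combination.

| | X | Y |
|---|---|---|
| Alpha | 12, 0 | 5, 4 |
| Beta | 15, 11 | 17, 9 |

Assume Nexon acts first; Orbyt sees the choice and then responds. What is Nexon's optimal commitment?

Beta

Backward induction with Nexon moving first.
- Alpha → Orbyt plays Y (best of 0, 4); Nexon gets 5.
- Beta → Orbyt plays X (best of 11, 9); Nexon gets 15.
Maximizing over 5, 15, Nexon chooses Beta. Subgame-perfect outcome: (Beta, X) with payoffs (15, 11).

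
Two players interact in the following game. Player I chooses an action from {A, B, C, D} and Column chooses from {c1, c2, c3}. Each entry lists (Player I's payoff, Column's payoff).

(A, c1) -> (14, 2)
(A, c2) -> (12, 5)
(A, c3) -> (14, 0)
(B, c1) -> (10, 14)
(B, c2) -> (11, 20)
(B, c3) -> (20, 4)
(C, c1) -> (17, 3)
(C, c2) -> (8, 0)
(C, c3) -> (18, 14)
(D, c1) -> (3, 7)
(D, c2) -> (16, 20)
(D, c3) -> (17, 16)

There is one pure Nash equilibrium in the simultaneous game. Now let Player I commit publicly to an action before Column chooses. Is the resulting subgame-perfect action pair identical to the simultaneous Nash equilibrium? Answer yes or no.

no

Work backward from Column's decision.
- A: Column compares 2, 5, 0 and picks c2; Player I would get 12.
- B: Column compares 14, 20, 4 and picks c2; Player I would get 11.
- C: Column compares 3, 0, 14 and picks c3; Player I would get 18.
- D: Column compares 7, 20, 16 and picks c2; Player I would get 16.
Maximizing over 12, 11, 18, 16, Player I chooses C. Subgame-perfect outcome: (C, c3) with payoffs (18, 14).
For the simultaneous game, intersect best replies.
Player I's best replies: c1→C; c2→D; c3→B.
Column's best replies: A→c2; B→c2; C→c3; D→c2.
The unique mutual best reply is (D, c2), giving (16, 20).
Sequential outcome (C, c3) differs from the Nash profile (D, c2).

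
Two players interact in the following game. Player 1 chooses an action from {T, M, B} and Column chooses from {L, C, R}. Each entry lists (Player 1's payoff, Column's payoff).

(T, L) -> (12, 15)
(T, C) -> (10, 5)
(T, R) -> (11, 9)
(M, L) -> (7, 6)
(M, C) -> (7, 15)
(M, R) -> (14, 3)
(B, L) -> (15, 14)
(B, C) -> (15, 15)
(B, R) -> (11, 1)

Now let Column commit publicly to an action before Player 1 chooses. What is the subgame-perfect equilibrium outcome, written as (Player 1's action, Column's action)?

Work backward from Player 1's decision.
- L: BR = B, leader payoff 14.
- C: BR = B, leader payoff 15.
- R: BR = M, leader payoff 3.
Column's induced payoffs are 14, 15, 3, so Column commits to C. Subgame-perfect outcome: (B, C) with payoffs (15, 15).

(B, C)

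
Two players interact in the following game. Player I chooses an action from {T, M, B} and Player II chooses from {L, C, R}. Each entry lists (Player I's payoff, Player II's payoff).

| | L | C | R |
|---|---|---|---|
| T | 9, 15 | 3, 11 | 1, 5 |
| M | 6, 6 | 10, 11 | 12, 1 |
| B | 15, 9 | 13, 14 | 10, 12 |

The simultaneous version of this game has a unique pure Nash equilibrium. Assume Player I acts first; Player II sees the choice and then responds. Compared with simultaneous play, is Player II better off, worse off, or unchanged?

unchanged

Player II best-responds to each possible Player I move:
- T: Player II compares 15, 11, 5 and picks L; Player I would get 9.
- M: Player II compares 6, 11, 1 and picks C; Player I would get 10.
- B: Player II compares 9, 14, 12 and picks C; Player I would get 13.
Among 9, 10, 13, the best is 13 at B. Subgame-perfect outcome: (B, C) with payoffs (13, 14).
Now find the simultaneous Nash equilibrium.
Player I's best replies: L→B; C→B; R→M.
Player II's best replies: T→L; M→C; B→C.
The unique mutual best reply is (B, C), giving (13, 14).
Player II earns 14 sequentially versus 14 at the Nash outcome: unchanged.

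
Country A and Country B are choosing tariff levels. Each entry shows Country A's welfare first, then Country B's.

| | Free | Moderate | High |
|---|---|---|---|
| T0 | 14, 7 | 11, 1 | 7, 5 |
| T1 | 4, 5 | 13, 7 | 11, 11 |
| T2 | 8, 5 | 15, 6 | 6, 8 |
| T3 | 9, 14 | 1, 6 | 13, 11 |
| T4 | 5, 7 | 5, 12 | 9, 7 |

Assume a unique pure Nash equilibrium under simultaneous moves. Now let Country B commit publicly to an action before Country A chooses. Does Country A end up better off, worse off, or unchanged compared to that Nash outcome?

worse off

Work backward from Country A's decision.
- Free: Country A compares 14, 4, 8, 9, 5 and picks T0; Country B would get 7.
- Moderate: Country A compares 11, 13, 15, 1, 5 and picks T2; Country B would get 6.
- High: Country A compares 7, 11, 6, 13, 9 and picks T3; Country B would get 11.
Among 7, 6, 11, the best is 11 at High. Subgame-perfect outcome: (T3, High) with payoffs (13, 11).
For the simultaneous game, intersect best replies.
Country A's best replies: Free→T0; Moderate→T2; High→T3.
Country B's best replies: T0→Free; T1→High; T2→High; T3→Free; T4→Moderate.
The unique mutual best reply is (T0, Free), giving (14, 7).
Country A earns 13 sequentially versus 14 at the Nash outcome: worse off.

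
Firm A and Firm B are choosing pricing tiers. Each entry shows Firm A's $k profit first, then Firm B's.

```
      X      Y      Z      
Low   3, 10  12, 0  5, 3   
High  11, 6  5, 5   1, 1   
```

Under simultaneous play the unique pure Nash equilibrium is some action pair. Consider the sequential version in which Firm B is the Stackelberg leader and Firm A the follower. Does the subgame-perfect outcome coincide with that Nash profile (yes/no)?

Work backward from Firm A's decision.
- X: BR = High, leader payoff 6.
- Y: BR = Low, leader payoff 0.
- Z: BR = Low, leader payoff 3.
Maximizing over 6, 0, 3, Firm B chooses X. Subgame-perfect outcome: (High, X) with payoffs (11, 6).
Now find the simultaneous Nash equilibrium.
Firm A's best replies: X→High; Y→Low; Z→Low.
Firm B's best replies: Low→X; High→X.
The unique mutual best reply is (High, X), giving (11, 6).
Sequential outcome (High, X) coincides with the Nash profile (High, X).

yes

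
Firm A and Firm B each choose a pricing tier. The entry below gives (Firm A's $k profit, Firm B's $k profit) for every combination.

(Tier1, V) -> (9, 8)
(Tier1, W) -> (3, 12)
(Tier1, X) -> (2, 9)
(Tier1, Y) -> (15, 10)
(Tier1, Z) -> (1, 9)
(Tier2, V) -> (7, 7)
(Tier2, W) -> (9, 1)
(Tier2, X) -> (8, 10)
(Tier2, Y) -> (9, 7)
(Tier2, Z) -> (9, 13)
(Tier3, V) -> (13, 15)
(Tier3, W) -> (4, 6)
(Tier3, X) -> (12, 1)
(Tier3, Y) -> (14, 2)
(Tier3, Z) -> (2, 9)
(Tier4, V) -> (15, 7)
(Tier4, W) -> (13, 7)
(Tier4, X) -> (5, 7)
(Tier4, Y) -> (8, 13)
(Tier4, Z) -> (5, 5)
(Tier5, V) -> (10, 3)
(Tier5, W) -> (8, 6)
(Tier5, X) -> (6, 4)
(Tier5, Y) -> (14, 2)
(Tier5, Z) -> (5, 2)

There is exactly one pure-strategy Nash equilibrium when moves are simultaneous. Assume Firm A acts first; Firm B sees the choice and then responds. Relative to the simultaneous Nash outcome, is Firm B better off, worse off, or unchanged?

better off

Solve by backward induction (Firm A leads).
- Tier1 → Firm B plays W (best of 8, 12, 9, 10, 9); Firm A gets 3.
- Tier2 → Firm B plays Z (best of 7, 1, 10, 7, 13); Firm A gets 9.
- Tier3 → Firm B plays V (best of 15, 6, 1, 2, 9); Firm A gets 13.
- Tier4 → Firm B plays Y (best of 7, 7, 7, 13, 5); Firm A gets 8.
- Tier5 → Firm B plays W (best of 3, 6, 4, 2, 2); Firm A gets 8.
Maximizing over 3, 9, 13, 8, 8, Firm A chooses Tier3. Subgame-perfect outcome: (Tier3, V) with payoffs (13, 15).
For the simultaneous game, intersect best replies.
Firm A's best replies: V→Tier4; W→Tier4; X→Tier3; Y→Tier1; Z→Tier2.
Firm B's best replies: Tier1→W; Tier2→Z; Tier3→V; Tier4→Y; Tier5→W.
Only (Tier2, Z) has each player best-responding; Nash payoffs (9, 13).
Firm B earns 15 sequentially versus 13 at the Nash outcome: better off.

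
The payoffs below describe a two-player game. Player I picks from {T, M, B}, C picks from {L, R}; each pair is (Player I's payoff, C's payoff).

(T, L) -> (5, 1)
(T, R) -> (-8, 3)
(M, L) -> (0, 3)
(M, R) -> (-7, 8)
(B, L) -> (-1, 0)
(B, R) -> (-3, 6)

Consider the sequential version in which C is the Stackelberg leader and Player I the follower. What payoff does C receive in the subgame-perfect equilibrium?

6

Work backward from Player I's decision.
- L: Player I compares 5, 0, -1 and picks T; C would get 1.
- R: Player I compares -8, -7, -3 and picks B; C would get 6.
Among 1, 6, the best is 6 at R. Subgame-perfect outcome: (B, R) with payoffs (-3, 6).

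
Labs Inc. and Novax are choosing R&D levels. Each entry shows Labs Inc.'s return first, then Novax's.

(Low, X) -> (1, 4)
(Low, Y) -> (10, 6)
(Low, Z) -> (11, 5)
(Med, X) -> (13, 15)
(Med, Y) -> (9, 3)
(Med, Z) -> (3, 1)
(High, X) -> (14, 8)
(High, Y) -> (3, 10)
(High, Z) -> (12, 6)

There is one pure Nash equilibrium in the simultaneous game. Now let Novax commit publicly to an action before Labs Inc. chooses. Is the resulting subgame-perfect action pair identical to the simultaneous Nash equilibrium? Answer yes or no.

Solve by backward induction (Novax leads).
- X: Labs Inc. compares 1, 13, 14 and picks High; Novax would get 8.
- Y: Labs Inc. compares 10, 9, 3 and picks Low; Novax would get 6.
- Z: Labs Inc. compares 11, 3, 12 and picks High; Novax would get 6.
Novax's induced payoffs are 8, 6, 6, so Novax commits to X. Subgame-perfect outcome: (High, X) with payoffs (14, 8).
Under simultaneous play:
Labs Inc.'s best replies: X→High; Y→Low; Z→High.
Novax's best replies: Low→Y; Med→X; High→Y.
Only (Low, Y) has each player best-responding; Nash payoffs (10, 6).
Sequential outcome (High, X) differs from the Nash profile (Low, Y).

no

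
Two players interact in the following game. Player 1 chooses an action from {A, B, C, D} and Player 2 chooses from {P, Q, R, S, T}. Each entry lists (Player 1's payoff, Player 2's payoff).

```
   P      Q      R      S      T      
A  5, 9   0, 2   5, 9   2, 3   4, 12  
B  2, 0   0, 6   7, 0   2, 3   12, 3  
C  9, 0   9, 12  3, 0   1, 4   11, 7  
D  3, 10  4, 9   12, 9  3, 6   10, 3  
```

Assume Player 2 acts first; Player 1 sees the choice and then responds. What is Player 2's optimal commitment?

Work backward from Player 1's decision.
- P → Player 1 plays C (best of 5, 2, 9, 3); Player 2 gets 0.
- Q → Player 1 plays C (best of 0, 0, 9, 4); Player 2 gets 12.
- R → Player 1 plays D (best of 5, 7, 3, 12); Player 2 gets 9.
- S → Player 1 plays D (best of 2, 2, 1, 3); Player 2 gets 6.
- T → Player 1 plays B (best of 4, 12, 11, 10); Player 2 gets 3.
Player 2's induced payoffs are 0, 12, 9, 6, 3, so Player 2 commits to Q. Subgame-perfect outcome: (C, Q) with payoffs (9, 12).

Q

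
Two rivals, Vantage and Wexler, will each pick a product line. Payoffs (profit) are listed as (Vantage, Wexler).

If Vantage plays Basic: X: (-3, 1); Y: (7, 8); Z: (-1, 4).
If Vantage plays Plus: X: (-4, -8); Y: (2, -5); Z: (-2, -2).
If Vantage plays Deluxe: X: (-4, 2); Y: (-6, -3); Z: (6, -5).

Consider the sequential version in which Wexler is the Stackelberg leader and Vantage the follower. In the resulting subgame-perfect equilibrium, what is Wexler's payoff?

Backward induction with Wexler moving first.
- X → Vantage plays Basic (best of -3, -4, -4); Wexler gets 1.
- Y → Vantage plays Basic (best of 7, 2, -6); Wexler gets 8.
- Z → Vantage plays Deluxe (best of -1, -2, 6); Wexler gets -5.
Among 1, 8, -5, the best is 8 at Y. Subgame-perfect outcome: (Basic, Y) with payoffs (7, 8).

8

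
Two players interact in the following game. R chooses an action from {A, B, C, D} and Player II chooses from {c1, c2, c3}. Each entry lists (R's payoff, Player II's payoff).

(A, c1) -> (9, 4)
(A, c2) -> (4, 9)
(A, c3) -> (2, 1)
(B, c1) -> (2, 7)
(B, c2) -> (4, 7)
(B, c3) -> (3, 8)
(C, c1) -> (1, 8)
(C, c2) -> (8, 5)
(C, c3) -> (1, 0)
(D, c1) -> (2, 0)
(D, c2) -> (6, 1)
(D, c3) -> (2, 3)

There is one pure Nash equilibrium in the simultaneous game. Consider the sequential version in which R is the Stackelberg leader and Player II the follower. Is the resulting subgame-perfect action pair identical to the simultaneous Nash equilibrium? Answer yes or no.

Solve by backward induction (R leads).
- A: Player II compares 4, 9, 1 and picks c2; R would get 4.
- B: Player II compares 7, 7, 8 and picks c3; R would get 3.
- C: Player II compares 8, 5, 0 and picks c1; R would get 1.
- D: Player II compares 0, 1, 3 and picks c3; R would get 2.
Maximizing over 4, 3, 1, 2, R chooses A. Subgame-perfect outcome: (A, c2) with payoffs (4, 9).
For the simultaneous game, intersect best replies.
R's best replies: c1→A; c2→C; c3→B.
Player II's best replies: A→c2; B→c3; C→c1; D→c3.
Only (B, c3) has each player best-responding; Nash payoffs (3, 8).
Sequential outcome (A, c2) differs from the Nash profile (B, c3).

no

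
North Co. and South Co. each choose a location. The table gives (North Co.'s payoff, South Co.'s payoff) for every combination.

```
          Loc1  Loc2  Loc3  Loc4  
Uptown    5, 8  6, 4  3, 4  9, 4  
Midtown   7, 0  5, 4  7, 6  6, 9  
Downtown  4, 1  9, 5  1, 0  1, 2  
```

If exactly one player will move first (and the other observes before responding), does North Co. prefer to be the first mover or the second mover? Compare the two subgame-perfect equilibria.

If North Co. leads: South Co.'s best replies are Uptown→Loc1, Midtown→Loc4, Downtown→Loc2; North Co.'s induced payoffs 5, 6, 9; outcome (Downtown, Loc2), payoffs (9, 5).
If South Co. leads: North Co.'s best replies are Loc1→Midtown, Loc2→Downtown, Loc3→Midtown, Loc4→Uptown; South Co.'s induced payoffs 0, 5, 6, 4; outcome (Midtown, Loc3), payoffs (7, 6).
North Co. gets 9 moving first and 7 moving second, so North Co. prefers to move first.

first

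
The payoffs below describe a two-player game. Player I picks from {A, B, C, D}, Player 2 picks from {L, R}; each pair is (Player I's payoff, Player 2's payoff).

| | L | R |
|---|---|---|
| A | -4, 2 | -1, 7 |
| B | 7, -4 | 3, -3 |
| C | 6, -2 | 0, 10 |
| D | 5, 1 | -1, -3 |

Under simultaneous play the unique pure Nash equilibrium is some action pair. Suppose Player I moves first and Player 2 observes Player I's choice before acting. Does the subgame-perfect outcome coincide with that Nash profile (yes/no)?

no

Solve by backward induction (Player I leads).
- A → Player 2 plays R (best of 2, 7); Player I gets -1.
- B → Player 2 plays R (best of -4, -3); Player I gets 3.
- C → Player 2 plays R (best of -2, 10); Player I gets 0.
- D → Player 2 plays L (best of 1, -3); Player I gets 5.
Maximizing over -1, 3, 0, 5, Player I chooses D. Subgame-perfect outcome: (D, L) with payoffs (5, 1).
Under simultaneous play:
Player I's best replies: L→B; R→B.
Player 2's best replies: A→R; B→R; C→R; D→L.
The unique mutual best reply is (B, R), giving (3, -3).
Sequential outcome (D, L) differs from the Nash profile (B, R).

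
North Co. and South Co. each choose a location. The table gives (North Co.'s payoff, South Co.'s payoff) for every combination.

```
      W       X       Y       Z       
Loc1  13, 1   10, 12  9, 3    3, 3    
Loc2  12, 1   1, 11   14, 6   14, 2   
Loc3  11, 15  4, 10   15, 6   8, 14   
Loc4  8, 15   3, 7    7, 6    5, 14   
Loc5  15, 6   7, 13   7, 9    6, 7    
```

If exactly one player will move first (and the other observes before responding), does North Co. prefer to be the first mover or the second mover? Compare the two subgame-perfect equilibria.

If North Co. leads: South Co.'s best replies are Loc1→X, Loc2→X, Loc3→W, Loc4→W, Loc5→X; North Co.'s induced payoffs 10, 1, 11, 8, 7; outcome (Loc3, W), payoffs (11, 15).
If South Co. leads: North Co.'s best replies are W→Loc5, X→Loc1, Y→Loc3, Z→Loc2; South Co.'s induced payoffs 6, 12, 6, 2; outcome (Loc1, X), payoffs (10, 12).
North Co. gets 11 moving first and 10 moving second, so North Co. prefers to move first.

first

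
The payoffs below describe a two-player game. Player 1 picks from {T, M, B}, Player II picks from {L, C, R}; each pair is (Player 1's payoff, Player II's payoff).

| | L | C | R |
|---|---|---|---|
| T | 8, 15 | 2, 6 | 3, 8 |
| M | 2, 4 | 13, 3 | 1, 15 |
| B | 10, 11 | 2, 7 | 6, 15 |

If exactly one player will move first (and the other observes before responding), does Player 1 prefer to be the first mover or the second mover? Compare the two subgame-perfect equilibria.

first

If Player 1 leads: Player II's best replies are T→L, M→R, B→R; Player 1's induced payoffs 8, 1, 6; outcome (T, L), payoffs (8, 15).
If Player II leads: Player 1's best replies are L→B, C→M, R→B; Player II's induced payoffs 11, 3, 15; outcome (B, R), payoffs (6, 15).
Player 1 gets 8 moving first and 6 moving second, so Player 1 prefers to move first.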